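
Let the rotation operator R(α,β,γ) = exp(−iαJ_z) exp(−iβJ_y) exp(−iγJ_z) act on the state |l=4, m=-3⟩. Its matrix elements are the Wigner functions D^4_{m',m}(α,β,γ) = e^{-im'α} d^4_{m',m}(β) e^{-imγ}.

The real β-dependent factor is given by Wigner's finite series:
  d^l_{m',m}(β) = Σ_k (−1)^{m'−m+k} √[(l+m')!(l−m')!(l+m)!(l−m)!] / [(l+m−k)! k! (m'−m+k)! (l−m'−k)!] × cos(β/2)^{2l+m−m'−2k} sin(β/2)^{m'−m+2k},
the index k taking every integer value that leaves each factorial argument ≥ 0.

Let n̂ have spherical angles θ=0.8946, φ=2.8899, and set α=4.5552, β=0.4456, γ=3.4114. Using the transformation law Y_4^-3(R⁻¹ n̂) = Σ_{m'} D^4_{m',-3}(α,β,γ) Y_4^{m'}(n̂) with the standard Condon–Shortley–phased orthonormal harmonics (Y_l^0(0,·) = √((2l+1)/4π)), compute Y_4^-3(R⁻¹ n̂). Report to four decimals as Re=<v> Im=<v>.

Need the full column D^4_{m',-3} for m'=−4..4 at α=4.5552, β=0.4456, γ=3.4114.
cos(β/2)=0.975283, sin(β/2)=0.220961
d^4_{-4,-3}: single k=1 term ⇒ +0.524535;  D = -0.515998-0.094251i
d^4_{-3,-3}: k∈[0..1] ⇒ +0.818547 -0.294112 = +0.524435;  D = +0.173831-0.494787i
d^4_{-2,-3}: k∈[0..1] ⇒ -0.693895 +0.106853 = -0.587042;  D = -0.516566-0.278886i
d^4_{-1,-3}: k∈[0..1] ⇒ +0.333492 -0.028530 = +0.304962;  D = -0.185100+0.242362i
d^4_{0,-3}: k∈[0..1] ⇒ -0.112633 +0.005781 = -0.106851;  D = +0.073719+0.077348i
d^4_{1,-3}: k∈[0..1] ⇒ +0.028530 -0.000879 = +0.027652;  D = +0.022756-0.015709i
d^4_{2,-3}: k∈[0..1] ⇒ -0.005485 +0.000094 = -0.005391;  D = -0.002330-0.004861i
d^4_{3,-3}: k∈[0..1] ⇒ +0.000775 -0.000006 = +0.000769;  D = -0.000737+0.000220i
d^4_{4,-3}: single k=0 term ⇒ -0.000071;  D = +0.000009+0.000070i
Y_4^{m'}(θ=0.8946,φ=2.8899) and Σ D·Y over m':
  (-0.5160-0.0943i)·(+0.0875+0.1384i)  (+0.1738-0.4948i)·(-0.2707-0.2547i)  (-0.5166-0.2789i)·(+0.3105+0.1710i)  (-0.1851+0.2424i)·(+0.0578+0.0149i)  (+0.0737+0.0773i)·(-0.3576+0.0000i)  (+0.0228-0.0157i)·(-0.0578+0.0149i)  (-0.0023-0.0049i)·(+0.3105-0.1710i)  (-0.0007+0.0002i)·(+0.2707-0.2547i)  (+0.0000+0.0001i)·(+0.0875-0.1384i)
Y_4^-3(R⁻¹ n̂) = -0.361338-0.180955i

Re=-0.3613 Im=-0.1810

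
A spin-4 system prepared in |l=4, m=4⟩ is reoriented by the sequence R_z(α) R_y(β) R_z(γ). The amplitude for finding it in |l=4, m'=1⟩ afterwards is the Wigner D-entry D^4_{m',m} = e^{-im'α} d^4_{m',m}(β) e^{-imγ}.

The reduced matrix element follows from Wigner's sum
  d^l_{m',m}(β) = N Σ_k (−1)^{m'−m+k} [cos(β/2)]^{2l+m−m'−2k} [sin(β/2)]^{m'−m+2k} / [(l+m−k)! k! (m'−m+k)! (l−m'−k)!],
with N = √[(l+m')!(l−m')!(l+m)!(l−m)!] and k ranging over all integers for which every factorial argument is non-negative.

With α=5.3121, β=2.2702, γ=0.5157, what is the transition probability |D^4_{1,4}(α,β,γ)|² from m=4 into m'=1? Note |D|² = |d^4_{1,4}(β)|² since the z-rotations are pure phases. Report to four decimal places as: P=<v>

P=0.0056

D^4_{1,4}(5.3121,2.2702,0.5157) = e^{-i·1·5.3121}·d^4_{1,4}(2.2702)·e^{-i·4·0.5157}. Compute d first:
Half-angle: c=0.422042, s=0.906576. N=√(120·6·40320·1)=5387.986637
k: max(0,(4)−(1))=3 … min(4+(4),4−(1))=3
  k=3: (−1)^0·5387.9866/(720)·0.4220^5·0.9066^3 = +0.074659
d^4_{1,4}(2.2702) = +0.074659
|D^4_{1,4}|² = |d^4_{1,4}(β)|² = (+0.074659)² = 0.005574 (the z-rotation phases have unit modulus)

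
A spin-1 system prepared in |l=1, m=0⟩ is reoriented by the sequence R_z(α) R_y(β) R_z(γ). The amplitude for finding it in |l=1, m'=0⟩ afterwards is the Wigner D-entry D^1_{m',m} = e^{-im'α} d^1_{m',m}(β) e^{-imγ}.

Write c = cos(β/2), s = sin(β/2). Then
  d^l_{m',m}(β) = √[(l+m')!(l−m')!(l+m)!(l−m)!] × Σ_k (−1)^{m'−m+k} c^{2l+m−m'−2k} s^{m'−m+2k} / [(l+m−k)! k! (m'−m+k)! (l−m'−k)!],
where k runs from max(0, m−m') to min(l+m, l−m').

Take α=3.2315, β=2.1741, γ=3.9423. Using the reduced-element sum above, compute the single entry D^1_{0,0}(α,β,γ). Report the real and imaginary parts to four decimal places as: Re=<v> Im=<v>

D^1_{0,0}(3.2315,2.1741,3.9423) = e^{-i·0·3.2315}·d^1_{0,0}(2.1741)·e^{-i·0·3.9423}. Compute d first:
With c≡cos(β/2)=0.465099 and s≡sin(β/2)=0.885259, N=[1·1·1·1]^{1/2}=1.000000
k∈{0,1} keeps every argument non-negative
  k=0: (−1)^0·1.0000/(1)·0.4651^2·0.8853^0 = +0.216317
  k=1: (−1)^1·1.0000/(1)·0.4651^0·0.8853^2 = -0.783683
d^1_{0,0}(2.1741) = +0.216317 -0.783683 = -0.567366
Attach z-rotation phases: D = e^{-i(0)(3.2315)}·(-0.567366)·e^{-i(0)(3.9423)} = -0.567366+0.000000i

Re=-0.5674 Im=0.0000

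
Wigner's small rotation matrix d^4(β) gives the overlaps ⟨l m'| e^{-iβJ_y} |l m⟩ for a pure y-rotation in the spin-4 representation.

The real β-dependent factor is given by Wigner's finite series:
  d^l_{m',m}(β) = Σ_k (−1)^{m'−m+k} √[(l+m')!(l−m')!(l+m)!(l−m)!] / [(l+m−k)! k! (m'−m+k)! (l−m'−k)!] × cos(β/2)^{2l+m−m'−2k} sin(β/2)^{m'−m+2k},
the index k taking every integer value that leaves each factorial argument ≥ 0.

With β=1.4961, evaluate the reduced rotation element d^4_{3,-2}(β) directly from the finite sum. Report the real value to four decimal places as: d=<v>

d^4_{3,-2}(β=1.4961) via Wigner's sum:
Half-angle: c=0.733017, s=0.680211. N=√(5040·1·2·720)=2693.993318
The bounds max(0,m−m')=0 and min(l+m,l−m')=1 give 2 terms
  k=0: (−1)^5·2693.9933/(240)·0.7330^3·0.6802^5 = -0.643790
  k=1: (−1)^6·2693.9933/(720)·0.7330^1·0.6802^7 = +0.184791
d^4_{3,-2}(1.4961) = -0.643790 +0.184791 = -0.458998

d=-0.4590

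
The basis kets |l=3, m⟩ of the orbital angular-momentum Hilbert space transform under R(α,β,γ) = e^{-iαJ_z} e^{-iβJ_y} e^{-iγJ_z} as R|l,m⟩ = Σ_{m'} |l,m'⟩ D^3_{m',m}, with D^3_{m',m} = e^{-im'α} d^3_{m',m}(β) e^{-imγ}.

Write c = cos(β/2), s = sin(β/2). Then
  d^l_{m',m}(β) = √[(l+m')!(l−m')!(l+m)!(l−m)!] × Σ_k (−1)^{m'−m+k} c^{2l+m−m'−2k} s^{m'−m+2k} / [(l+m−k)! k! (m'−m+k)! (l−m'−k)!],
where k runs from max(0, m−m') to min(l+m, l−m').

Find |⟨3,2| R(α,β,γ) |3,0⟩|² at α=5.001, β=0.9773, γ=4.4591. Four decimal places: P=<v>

Split into d^3_{2,0}(β=0.9773) × two z-phases.
Half-angle: c=0.882967, s=0.469434. N=√(120·1·6·6)=65.726707
k∈{0,1} keeps every argument non-negative
  k=0: (−1)^2·65.7267/(12)·0.8830^4·0.4694^2 = +0.733650
  k=1: (−1)^3·65.7267/(12)·0.8830^2·0.4694^4 = -0.207372
d^3_{2,0}(0.9773) = +0.733650 -0.207372 = +0.526278
|D^3_{2,0}|² = |d^3_{2,0}(β)|² = (+0.526278)² = 0.276969 (the z-rotation phases have unit modulus)

P=0.2770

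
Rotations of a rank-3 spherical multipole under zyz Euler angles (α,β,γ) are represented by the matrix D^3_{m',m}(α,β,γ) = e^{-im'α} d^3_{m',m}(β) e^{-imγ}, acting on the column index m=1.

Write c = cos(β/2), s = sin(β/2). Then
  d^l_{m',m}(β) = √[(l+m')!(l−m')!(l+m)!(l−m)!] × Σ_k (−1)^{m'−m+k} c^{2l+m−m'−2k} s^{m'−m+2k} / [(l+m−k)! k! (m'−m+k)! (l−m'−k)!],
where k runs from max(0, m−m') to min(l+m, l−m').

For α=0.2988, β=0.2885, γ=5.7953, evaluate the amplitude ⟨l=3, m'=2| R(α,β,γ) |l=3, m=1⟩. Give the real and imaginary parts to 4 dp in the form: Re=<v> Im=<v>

Split into d^3_{2,1}(β=0.2885) × two z-phases.
Half-angle: c=0.989614, s=0.143750. N=√(120·1·24·2)=75.894664
k: max(0,(1)−(2))=0 … min(3+(1),3−(2))=1
  k=0: (−1)^1·75.8947/(24)·0.9896^5·0.1438^1 = -0.431457
  k=1: (−1)^2·75.8947/(12)·0.9896^3·0.1438^3 = +0.018208
d^3_{2,1}(0.2885) = -0.431457 +0.018208 = -0.413250
D = (+0.826688-0.562660i)·(-0.413250)·(+0.883326+0.468759i) = -0.410765+0.045249i

Re=-0.4108 Im=0.0452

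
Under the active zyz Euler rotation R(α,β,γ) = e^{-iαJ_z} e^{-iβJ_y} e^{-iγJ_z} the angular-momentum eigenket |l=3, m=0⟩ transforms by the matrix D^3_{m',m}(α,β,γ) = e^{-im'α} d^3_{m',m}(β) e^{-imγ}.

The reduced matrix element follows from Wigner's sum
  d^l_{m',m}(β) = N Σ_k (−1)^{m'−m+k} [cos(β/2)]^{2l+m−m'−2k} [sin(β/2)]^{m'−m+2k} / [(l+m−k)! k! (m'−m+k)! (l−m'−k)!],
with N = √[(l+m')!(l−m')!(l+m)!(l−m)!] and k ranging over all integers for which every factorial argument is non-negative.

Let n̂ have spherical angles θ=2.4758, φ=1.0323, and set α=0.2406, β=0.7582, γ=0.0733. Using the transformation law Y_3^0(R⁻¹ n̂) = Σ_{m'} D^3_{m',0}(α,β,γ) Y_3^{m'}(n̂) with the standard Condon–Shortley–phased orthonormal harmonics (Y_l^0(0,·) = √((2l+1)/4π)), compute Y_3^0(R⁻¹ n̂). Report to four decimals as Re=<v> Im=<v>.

Need the full column D^3_{m',0} for m'=−3..3 at α=0.2406, β=0.7582, γ=0.0733.
cos(β/2)=0.928998, sin(β/2)=0.370085
d^3_{-3,0}: single k=3 term ⇒ +0.181745;  D = +0.136421+0.120086i
d^3_{-2,0}: k∈[2..3] ⇒ +0.558755 -0.088674 = +0.470082;  D = +0.416699+0.217574i
d^3_{-1,0}: k∈[1..3] ⇒ +0.887086 -0.422337 +0.022341 = +0.487090;  D = +0.473060+0.116066i
d^3_{0,0}: k∈[0..3] ⇒ +0.642819 -0.918129 +0.145705 -0.002569 = -0.132173;  D = -0.132173+0.000000i
d^3_{1,0}: k∈[0..2] ⇒ -0.887086 +0.422337 -0.022341 = -0.487090;  D = -0.473060+0.116066i
d^3_{2,0}: k∈[0..1] ⇒ +0.558755 -0.088674 = +0.470082;  D = +0.416699-0.217574i
d^3_{3,0}: single k=0 term ⇒ -0.181745;  D = -0.136421+0.120086i
Y_3^{m'}(θ=2.4758,φ=1.0323) and Σ D·Y over m':
  (+0.1364+0.1201i)·(-0.0982-0.0044i)  (+0.4167+0.2176i)·(+0.1453+0.2700i)  (+0.4731+0.1161i)·(+0.2142-0.3586i)  (-0.1322+0.0000i)·(-0.0271+0.0000i)  (-0.4731+0.1161i)·(-0.2142-0.3586i)  (+0.4167-0.2176i)·(+0.1453-0.2700i)  (-0.1364+0.1201i)·(+0.0982-0.0044i)
Y_3^0(R⁻¹ n̂) = +0.267369+0.000000i

Re=0.2674 Im=0.0000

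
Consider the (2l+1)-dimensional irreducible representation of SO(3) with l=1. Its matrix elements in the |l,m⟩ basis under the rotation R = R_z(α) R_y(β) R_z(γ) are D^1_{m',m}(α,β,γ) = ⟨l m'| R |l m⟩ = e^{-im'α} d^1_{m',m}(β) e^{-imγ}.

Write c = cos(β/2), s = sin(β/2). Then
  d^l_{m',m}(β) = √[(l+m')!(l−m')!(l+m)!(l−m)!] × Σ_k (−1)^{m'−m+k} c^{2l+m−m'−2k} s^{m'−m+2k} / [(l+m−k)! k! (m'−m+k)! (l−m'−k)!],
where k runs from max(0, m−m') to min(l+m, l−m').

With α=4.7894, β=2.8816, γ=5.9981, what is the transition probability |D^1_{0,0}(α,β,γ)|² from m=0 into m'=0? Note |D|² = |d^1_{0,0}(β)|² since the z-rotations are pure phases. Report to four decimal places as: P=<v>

First d^1_{0,0}(β=2.8816), then the phase factors e^{-i(0)α} and e^{-i(0)γ}:
With c≡cos(β/2)=0.129631 and s≡sin(β/2)=0.991562, N=[1·1·1·1]^{1/2}=1.000000
k: max(0,(0)−(0))=0 … min(1+(0),1−(0))=1
  k=0: (−1)^0·1.0000/(1)·0.1296^2·0.9916^0 = +0.016804
  k=1: (−1)^1·1.0000/(1)·0.1296^0·0.9916^2 = -0.983196
d^1_{0,0}(2.8816) = +0.016804 -0.983196 = -0.966392
|D^1_{0,0}|² = |d^1_{0,0}(β)|² = (-0.966392)² = 0.933913 (the z-rotation phases have unit modulus)

P=0.9339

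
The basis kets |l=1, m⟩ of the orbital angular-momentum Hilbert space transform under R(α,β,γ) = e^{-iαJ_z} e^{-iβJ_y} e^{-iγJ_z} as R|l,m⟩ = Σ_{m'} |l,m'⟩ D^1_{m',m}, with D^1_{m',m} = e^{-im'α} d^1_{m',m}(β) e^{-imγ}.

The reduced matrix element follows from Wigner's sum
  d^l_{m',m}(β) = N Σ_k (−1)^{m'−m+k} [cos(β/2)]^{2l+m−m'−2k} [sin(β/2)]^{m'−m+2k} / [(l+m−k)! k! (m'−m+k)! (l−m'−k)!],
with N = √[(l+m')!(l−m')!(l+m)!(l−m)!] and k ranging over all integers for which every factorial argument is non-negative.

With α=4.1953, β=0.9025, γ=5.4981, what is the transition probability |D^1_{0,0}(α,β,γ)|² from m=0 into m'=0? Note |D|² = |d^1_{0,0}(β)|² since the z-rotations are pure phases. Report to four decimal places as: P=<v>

Split into d^1_{0,0}(β=0.9025) × two z-phases.
c=cos(0.9025/2)=0.899903, s=sin(0.9025/2)=0.436091; N=√[1·1·1·1]=1.000000
The bounds max(0,m−m')=0 and min(l+m,l−m')=1 give 2 terms
  k=0: (−1)^0·1.0000/(1)·0.8999^2·0.4361^0 = +0.809825
  k=1: (−1)^1·1.0000/(1)·0.8999^0·0.4361^2 = -0.190175
d^1_{0,0}(0.9025) = +0.809825 -0.190175 = +0.619650
|D^1_{0,0}|² = |d^1_{0,0}(β)|² = (+0.619650)² = 0.383966 (the z-rotation phases have unit modulus)

P=0.3840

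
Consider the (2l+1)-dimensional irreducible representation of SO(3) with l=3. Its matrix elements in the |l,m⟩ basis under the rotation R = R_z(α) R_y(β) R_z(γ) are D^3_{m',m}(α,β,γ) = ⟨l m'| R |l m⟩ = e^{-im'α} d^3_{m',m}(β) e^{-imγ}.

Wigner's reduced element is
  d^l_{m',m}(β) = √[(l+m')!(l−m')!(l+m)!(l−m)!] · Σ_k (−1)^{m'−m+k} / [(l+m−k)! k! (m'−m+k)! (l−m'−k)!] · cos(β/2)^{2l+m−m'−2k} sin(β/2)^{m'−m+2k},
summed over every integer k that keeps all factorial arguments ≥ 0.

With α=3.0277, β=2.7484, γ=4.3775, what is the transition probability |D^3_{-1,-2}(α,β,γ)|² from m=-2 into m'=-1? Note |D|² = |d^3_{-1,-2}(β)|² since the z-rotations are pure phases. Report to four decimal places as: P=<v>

P=0.0019

First d^3_{-1,-2}(β=2.7484), then the phase factors e^{-i(-1)α} and e^{-i(-2)γ}:
With c≡cos(β/2)=0.195332 and s≡sin(β/2)=0.980737, N=[2·24·1·120]^{1/2}=75.894664
The bounds max(0,m−m')=0 and min(l+m,l−m')=1 give 2 terms
  k=0: (−1)^1·75.8947/(24)·0.1953^5·0.9807^1 = -0.000882
  k=1: (−1)^2·75.8947/(12)·0.1953^3·0.9807^3 = +0.044464
d^3_{-1,-2}(2.7484) = -0.000882 +0.044464 = +0.043582
|D^3_{-1,-2}|² = |d^3_{-1,-2}(β)|² = (+0.043582)² = 0.001899 (the z-rotation phases have unit modulus)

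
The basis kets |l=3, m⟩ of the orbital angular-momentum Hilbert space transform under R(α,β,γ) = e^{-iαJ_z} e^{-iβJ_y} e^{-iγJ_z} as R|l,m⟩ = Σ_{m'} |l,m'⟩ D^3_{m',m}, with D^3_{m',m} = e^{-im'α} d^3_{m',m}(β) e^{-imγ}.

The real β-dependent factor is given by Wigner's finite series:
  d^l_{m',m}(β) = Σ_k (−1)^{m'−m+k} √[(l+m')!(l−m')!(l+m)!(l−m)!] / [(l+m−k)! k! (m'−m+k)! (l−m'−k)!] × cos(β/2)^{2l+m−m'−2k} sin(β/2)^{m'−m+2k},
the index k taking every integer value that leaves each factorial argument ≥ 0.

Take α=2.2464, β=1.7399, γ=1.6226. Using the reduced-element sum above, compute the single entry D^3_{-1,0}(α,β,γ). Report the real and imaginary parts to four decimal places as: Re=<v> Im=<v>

Re=0.2291 Im=-0.2859

Split into d^3_{-1,0}(β=1.7399) × two z-phases.
With c≡cos(β/2)=0.644865 and s≡sin(β/2)=0.764297, N=[2·24·6·6]^{1/2}=41.569219
k: max(0,(0)−(-1))=1 … min(3+(0),3−(-1))=3
  k=1: (−1)^0·41.5692/(12)·0.6449^5·0.7643^1 = +0.295254
  k=2: (−1)^1·41.5692/(4)·0.6449^3·0.7643^3 = -1.244239
  k=3: (−1)^2·41.5692/(12)·0.6449^1·0.7643^5 = +0.582598
d^3_{-1,0}(1.7399) = +0.295254 -1.244239 +0.582598 = -0.366387
D = (-0.625368+0.780330i)·(-0.366387)·(+1.000000+0.000000i) = +0.229127-0.285902i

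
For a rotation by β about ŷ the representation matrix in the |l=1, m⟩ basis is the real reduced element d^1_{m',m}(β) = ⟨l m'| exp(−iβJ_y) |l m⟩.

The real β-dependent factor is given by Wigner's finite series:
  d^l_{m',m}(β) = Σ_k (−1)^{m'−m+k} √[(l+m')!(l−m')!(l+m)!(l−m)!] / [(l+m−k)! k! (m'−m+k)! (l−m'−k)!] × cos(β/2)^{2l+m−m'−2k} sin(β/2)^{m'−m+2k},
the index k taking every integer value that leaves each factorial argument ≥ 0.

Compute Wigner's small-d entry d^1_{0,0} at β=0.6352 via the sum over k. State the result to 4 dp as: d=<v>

d=0.8050

d^1_{0,0}(β=0.6352) via Wigner's sum:
Half-angle: c=0.949988, s=0.312287. N=√(1·1·1·1)=1.000000
The bounds max(0,m−m')=0 and min(l+m,l−m')=1 give 2 terms
  k=0: (−1)^0·1.0000/(1)·0.9500^2·0.3123^0 = +0.902477
  k=1: (−1)^1·1.0000/(1)·0.9500^0·0.3123^2 = -0.097523
d^1_{0,0}(0.6352) = +0.902477 -0.097523 = +0.804953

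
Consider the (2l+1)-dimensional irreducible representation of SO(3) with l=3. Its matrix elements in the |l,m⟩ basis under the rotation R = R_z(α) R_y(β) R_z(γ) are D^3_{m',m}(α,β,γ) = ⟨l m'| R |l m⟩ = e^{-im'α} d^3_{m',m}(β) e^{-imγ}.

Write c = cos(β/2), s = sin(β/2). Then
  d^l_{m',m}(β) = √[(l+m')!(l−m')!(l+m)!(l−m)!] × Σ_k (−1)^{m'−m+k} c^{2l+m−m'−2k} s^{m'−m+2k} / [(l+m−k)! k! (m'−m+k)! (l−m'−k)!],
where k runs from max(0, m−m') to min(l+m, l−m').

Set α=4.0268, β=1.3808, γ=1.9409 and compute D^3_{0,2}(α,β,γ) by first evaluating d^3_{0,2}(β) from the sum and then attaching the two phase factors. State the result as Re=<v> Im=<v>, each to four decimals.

First d^3_{0,2}(β=1.3808), then the phase factors e^{-i(0)α} and e^{-i(2)γ}:
With c≡cos(β/2)=0.770991 and s≡sin(β/2)=0.636846, N=[6·6·120·1]^{1/2}=65.726707
k: max(0,(2)−(0))=2 … min(3+(2),3−(0))=3
  k=2: (−1)^0·65.7267/(12)·0.7710^4·0.6368^2 = +0.784923
  k=3: (−1)^1·65.7267/(12)·0.7710^2·0.6368^4 = -0.535545
d^3_{0,2}(1.3808) = +0.784923 -0.535545 = +0.249377
Phases: e^{-i·(0)·4.0268}=+1.000000+0.000000i, e^{-i·(2)·1.9409}=-0.738329+0.674441i ⇒ D=-0.184123+0.168190i

Re=-0.1841 Im=0.1682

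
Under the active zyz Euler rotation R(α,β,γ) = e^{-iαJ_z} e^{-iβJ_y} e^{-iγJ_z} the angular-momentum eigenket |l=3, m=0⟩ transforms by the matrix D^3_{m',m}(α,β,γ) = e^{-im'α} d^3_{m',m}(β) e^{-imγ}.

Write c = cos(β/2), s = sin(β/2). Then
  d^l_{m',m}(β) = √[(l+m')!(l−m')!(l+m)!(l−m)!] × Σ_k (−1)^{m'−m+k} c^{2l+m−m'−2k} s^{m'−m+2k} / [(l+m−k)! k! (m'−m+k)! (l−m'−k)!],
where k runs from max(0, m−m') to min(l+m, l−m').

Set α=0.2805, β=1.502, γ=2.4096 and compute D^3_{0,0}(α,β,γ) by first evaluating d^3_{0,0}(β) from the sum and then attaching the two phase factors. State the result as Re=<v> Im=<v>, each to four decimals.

Re=-0.1023 Im=0.0000

D^3_{0,0}(0.2805,1.502,2.4096) = e^{-i·0·0.2805}·d^3_{0,0}(1.502)·e^{-i·0·2.4096}. Compute d first:
c=cos(1.502/2)=0.731007, s=sin(1.502/2)=0.682370; N=√[6·6·6·6]=36.000000
k∈{0,1,2,3} keeps every argument non-negative
  k=0: (−1)^0·36.0000/(36)·0.7310^6·0.6824^0 = +0.152591
  k=1: (−1)^1·36.0000/(4)·0.7310^4·0.6824^2 = -1.196653
  k=2: (−1)^2·36.0000/(4)·0.7310^2·0.6824^4 = +1.042714
  k=3: (−1)^3·36.0000/(36)·0.7310^0·0.6824^6 = -0.100953
d^3_{0,0}(1.502) = +0.152591 -1.196653 +1.042714 -0.100953 = -0.102301
Attach z-rotation phases: D = e^{-i(0)(0.2805)}·(-0.102301)·e^{-i(0)(2.4096)} = -0.102301+0.000000i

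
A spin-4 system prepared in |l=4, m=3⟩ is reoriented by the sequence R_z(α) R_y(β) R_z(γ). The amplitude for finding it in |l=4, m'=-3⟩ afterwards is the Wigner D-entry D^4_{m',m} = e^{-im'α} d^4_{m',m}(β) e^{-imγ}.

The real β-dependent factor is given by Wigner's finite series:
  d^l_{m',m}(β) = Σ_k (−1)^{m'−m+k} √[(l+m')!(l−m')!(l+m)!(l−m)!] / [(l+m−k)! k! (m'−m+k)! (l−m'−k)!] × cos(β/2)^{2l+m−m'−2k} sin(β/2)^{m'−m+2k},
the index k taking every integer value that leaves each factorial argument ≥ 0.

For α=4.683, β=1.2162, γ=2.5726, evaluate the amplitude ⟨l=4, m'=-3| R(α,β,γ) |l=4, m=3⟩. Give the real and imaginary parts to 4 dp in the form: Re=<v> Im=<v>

Split into d^4_{-3,3}(β=1.2162) × two z-phases.
With c≡cos(β/2)=0.820735 and s≡sin(β/2)=0.571309, N=[1·5040·5040·1]^{1/2}=5040.000000
The bounds max(0,m−m')=6 and min(l+m,l−m')=7 give 2 terms
  k=6: (−1)^0·5040.0000/(720)·0.8207^2·0.5713^6 = +0.163957
  k=7: (−1)^1·5040.0000/(5040)·0.8207^0·0.5713^8 = -0.011349
d^4_{-3,3}(1.2162) = +0.163957 -0.011349 = +0.152608
D = (+0.088053+0.996116i)·(+0.152608)·(+0.135761-0.990742i) = +0.152432+0.007325i

Re=0.1524 Im=0.0073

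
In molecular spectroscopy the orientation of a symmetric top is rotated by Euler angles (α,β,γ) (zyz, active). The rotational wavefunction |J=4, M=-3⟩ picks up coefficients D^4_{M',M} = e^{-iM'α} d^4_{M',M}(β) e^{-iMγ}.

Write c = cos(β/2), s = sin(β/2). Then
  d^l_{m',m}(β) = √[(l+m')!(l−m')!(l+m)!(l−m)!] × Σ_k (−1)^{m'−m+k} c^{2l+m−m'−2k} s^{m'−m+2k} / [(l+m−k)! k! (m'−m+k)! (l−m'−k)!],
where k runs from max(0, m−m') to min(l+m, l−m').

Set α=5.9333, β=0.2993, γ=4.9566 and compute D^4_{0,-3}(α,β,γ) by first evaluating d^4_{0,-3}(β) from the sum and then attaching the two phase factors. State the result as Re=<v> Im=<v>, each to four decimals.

D^4_{0,-3}(5.9333,0.2993,4.9566) = e^{-i·0·5.9333}·d^4_{0,-3}(0.2993)·e^{-i·-3·4.9566}. Compute d first:
c=cos(0.2993/2)=0.988823, s=sin(0.2993/2)=0.149092; N=√[24·24·1·5040]=1703.830978
The bounds max(0,m−m')=0 and min(l+m,l−m')=1 give 2 terms
  k=0: (−1)^3·1703.8310/(144)·0.9888^5·0.1491^3 = -0.037070
  k=1: (−1)^4·1703.8310/(144)·0.9888^3·0.1491^5 = +0.000843
d^4_{0,-3}(0.2993) = -0.037070 +0.000843 = -0.036227
Phases: e^{-i·(0)·5.9333}=+1.000000+0.000000i, e^{-i·(-3)·4.9566}=-0.668829+0.743416i ⇒ D=+0.024230-0.026932i

Re=0.0242 Im=-0.0269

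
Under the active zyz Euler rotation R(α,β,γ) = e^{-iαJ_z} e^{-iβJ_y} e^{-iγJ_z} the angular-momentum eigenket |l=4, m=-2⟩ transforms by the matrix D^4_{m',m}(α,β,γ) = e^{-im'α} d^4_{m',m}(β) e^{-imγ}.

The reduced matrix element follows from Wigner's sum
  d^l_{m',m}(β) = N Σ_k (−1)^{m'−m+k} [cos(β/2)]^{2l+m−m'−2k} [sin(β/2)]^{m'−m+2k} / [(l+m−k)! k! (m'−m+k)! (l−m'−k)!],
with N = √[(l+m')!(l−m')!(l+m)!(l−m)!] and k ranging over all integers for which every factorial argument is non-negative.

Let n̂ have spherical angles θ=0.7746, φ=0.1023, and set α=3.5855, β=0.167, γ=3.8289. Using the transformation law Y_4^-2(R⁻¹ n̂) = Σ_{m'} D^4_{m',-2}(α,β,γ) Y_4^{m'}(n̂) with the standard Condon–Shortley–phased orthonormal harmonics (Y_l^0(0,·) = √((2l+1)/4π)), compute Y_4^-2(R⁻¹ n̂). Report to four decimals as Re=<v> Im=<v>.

Need the full column D^4_{m',-2} for m'=−4..4 at α=3.5855, β=0.167, γ=3.8289.
cos(β/2)=0.996516, sin(β/2)=0.083403
d^4_{-4,-2}: single k=2 term ⇒ +0.036045;  D = -0.036044-0.000312i
d^4_{-3,-2}: k∈[1..2] ⇒ +0.304534 -0.006400 = +0.298134;  D = +0.270337-0.125706i
d^4_{-2,-2}: k∈[0..2] ⇒ +0.972465 -0.081743 +0.000716 = +0.891438;  D = -0.568555+0.686590i
d^4_{-1,-2}: k∈[0..2] ⇒ -0.345309 +0.012094 -0.000056 = -0.333271;  D = -0.081718+0.323097i
d^4_{0,-2}: k∈[0..2] ⇒ +0.064623 -0.001207 +0.000003 = +0.063419;  D = +0.012362+0.062203i
d^4_{1,-2}: k∈[0..2] ⇒ -0.008063 +0.000085 -0.000000 = -0.007978;  D = +0.004765+0.006399i
d^4_{2,-2}: k∈[0..2] ⇒ +0.000716 -0.000004 +0.000000 = +0.000712;  D = +0.000629+0.000333i
d^4_{3,-2}: k∈[0..1] ⇒ -0.000045 +0.000000 = -0.000045;  D = +0.000045+0.000002i
d^4_{4,-2}: single k=0 term ⇒ +0.000002;  D = +0.000002-0.000001i
Y_4^{m'}(θ=0.7746,φ=0.1023) and Σ D·Y over m':
  (-0.0360-0.0003i)·(+0.0972-0.0421i)  (+0.2703-0.1257i)·(+0.2918-0.0925i)  (-0.5686+0.6866i)·(+0.4127-0.0856i)  (-0.0817+0.3231i)·(+0.1354-0.0139i)  (+0.0124+0.0622i)·(-0.3377+0.0000i)  (+0.0048+0.0064i)·(-0.1354-0.0139i)  (+0.0006+0.0003i)·(+0.4127+0.0856i)  (+0.0000+0.0000i)·(-0.2918-0.0925i)  (+0.0000-0.0000i)·(+0.0972+0.0421i)
Y_4^-2(R⁻¹ n̂) = -0.123191+0.294993i

Re=-0.1232 Im=0.2950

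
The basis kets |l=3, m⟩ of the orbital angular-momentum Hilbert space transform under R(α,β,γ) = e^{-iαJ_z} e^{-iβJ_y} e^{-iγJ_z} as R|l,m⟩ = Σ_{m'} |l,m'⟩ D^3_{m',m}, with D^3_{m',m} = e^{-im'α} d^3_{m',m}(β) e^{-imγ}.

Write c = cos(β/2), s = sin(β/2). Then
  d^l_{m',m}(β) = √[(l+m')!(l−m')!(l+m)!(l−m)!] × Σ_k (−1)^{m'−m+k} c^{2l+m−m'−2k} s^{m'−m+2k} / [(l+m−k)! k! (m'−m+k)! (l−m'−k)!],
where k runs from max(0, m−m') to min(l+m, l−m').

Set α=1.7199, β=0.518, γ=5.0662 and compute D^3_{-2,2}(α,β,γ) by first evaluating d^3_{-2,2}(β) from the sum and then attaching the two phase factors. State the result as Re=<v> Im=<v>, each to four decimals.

Re=0.0182 Im=-0.0079

First d^3_{-2,2}(β=0.518), then the phase factors e^{-i(-2)α} and e^{-i(2)γ}:
With c≡cos(β/2)=0.966647 and s≡sin(β/2)=0.256114, N=[1·120·120·1]^{1/2}=120.000000
Admissible k: 4..5 (factorial args all ≥0)
  k=4: (−1)^0·120.0000/(24)·0.9666^2·0.2561^4 = +0.020102
  k=5: (−1)^1·120.0000/(120)·0.9666^0·0.2561^6 = -0.000282
d^3_{-2,2}(0.518) = +0.020102 -0.000282 = +0.019820
Phases: e^{-i·(-2)·1.7199}=-0.955865-0.293807i, e^{-i·(2)·5.0662}=-0.759910+0.650029i ⇒ D=+0.018182-0.007890i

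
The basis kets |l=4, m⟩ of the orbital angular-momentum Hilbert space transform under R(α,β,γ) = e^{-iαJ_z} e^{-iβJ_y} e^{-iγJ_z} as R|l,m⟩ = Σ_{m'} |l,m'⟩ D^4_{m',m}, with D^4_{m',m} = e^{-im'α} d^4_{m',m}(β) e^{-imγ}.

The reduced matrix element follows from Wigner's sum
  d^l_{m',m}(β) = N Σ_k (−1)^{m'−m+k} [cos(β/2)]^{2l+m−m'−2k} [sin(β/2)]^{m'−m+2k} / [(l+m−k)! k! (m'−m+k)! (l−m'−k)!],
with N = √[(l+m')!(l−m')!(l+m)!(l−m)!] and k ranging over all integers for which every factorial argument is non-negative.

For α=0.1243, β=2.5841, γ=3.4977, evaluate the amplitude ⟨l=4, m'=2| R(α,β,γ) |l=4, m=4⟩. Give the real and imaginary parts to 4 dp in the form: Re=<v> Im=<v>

Re=-0.0002 Im=-0.0021

D^4_{2,4}(0.1243,2.5841,3.4977) = e^{-i·2·0.1243}·d^4_{2,4}(2.5841)·e^{-i·4·3.4977}. Compute d first:
Half-angle: c=0.275151, s=0.961401. N=√(720·2·40320·1)=7619.763776
The bounds max(0,m−m')=2 and min(l+m,l−m')=2 give 1 term
  k=2: (−1)^0·7619.7638/(1440)·0.2752^6·0.9614^2 = +0.002122
d^4_{2,4}(2.5841) = +0.002122
Attach z-rotation phases: D = e^{-i(2)(0.1243)}·(+0.002122)·e^{-i(4)(3.4977)} = -0.000217-0.002111i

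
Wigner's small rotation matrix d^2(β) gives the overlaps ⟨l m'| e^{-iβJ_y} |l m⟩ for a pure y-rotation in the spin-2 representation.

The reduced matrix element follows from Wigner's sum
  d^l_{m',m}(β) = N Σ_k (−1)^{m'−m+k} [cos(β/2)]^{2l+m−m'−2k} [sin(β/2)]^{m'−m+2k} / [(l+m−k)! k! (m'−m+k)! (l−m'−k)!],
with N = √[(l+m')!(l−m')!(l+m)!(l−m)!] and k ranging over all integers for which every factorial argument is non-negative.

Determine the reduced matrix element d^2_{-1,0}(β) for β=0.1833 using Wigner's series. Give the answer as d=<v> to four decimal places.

d^2_{-1,0}(β=0.1833) via Wigner's sum:
c=cos(0.1833/2)=0.995803, s=sin(0.1833/2)=0.091522; N=√[1·6·2·2]=4.898979
k∈{1,2} keeps every argument non-negative
  k=1: (−1)^0·4.8990/(2)·0.9958^3·0.0915^1 = +0.221371
  k=2: (−1)^1·4.8990/(2)·0.9958^1·0.0915^3 = -0.001870
d^2_{-1,0}(0.1833) = +0.221371 -0.001870 = +0.219501

d=0.2195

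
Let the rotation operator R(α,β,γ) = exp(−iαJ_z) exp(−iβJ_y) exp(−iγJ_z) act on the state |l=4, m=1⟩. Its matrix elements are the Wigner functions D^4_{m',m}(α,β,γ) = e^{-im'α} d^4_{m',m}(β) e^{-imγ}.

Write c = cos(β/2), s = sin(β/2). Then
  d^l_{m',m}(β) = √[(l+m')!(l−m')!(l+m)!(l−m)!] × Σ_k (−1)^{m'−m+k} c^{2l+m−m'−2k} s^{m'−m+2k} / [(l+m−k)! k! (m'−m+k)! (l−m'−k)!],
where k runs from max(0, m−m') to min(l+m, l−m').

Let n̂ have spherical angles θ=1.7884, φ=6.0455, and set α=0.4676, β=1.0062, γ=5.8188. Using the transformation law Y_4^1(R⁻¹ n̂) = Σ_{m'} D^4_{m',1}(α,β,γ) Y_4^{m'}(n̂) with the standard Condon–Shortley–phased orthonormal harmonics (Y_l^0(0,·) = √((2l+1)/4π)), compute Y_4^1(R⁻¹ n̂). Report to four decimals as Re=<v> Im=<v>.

Need the full column D^4_{m',1} for m'=−4..4 at α=0.4676, β=1.0062, γ=5.8188.
cos(β/2)=0.876092, sin(β/2)=0.482144
d^4_{-4,1}: single k=5 term ⇒ +0.131107;  D = -0.090701+0.094670i
d^4_{-3,1}: k∈[4..5] ⇒ +0.421138 -0.076530 = +0.344608;  D = -0.100649+0.329582i
d^4_{-2,1}: k∈[3..5] ⇒ +0.818076 -0.371654 +0.022512 = +0.468935;  D = +0.079895+0.462078i
d^4_{-1,1}: k∈[2..5] ⇒ +1.051119 -0.955051 +0.144627 -0.002920 = +0.237775;  D = +0.141771+0.190887i
d^4_{0,1}: k∈[1..4] ⇒ +0.854161 -1.552189 +0.470109 -0.023730 = -0.251649;  D = -0.224999-0.112707i
d^4_{1,1}: k∈[0..3] ⇒ +0.347055 -1.576678 +0.955051 -0.096418 = -0.370990;  D = -0.370988+0.001193i
d^4_{2,1}: k∈[0..2] ⇒ -0.810329 +1.227114 -0.247769 = +0.169016;  D = +0.150627-0.076668i
d^4_{3,1}: k∈[0..1] ⇒ +0.834300 -0.421138 = +0.413162;  D = +0.244206-0.333265i
d^4_{4,1}: single k=0 term ⇒ -0.432885;  D = -0.071009+0.427021i
Y_4^{m'}(θ=1.7884,φ=6.0455) and Σ D·Y over m':
  (-0.0907+0.0947i)·(+0.2337+0.3274i)  (-0.1006+0.3296i)·(-0.1903-0.1646i)  (+0.0799+0.4621i)·(-0.1911-0.0983i)  (+0.1418+0.1909i)·(+0.2591+0.0628i)  (-0.2250-0.1127i)·(+0.1775+0.0000i)  (-0.3710+0.0012i)·(-0.2591+0.0628i)  (+0.1506-0.0767i)·(-0.1911+0.0983i)  (+0.2442-0.3333i)·(+0.1903-0.1646i)  (-0.0710+0.4270i)·(+0.2337-0.3274i)
Y_4^1(R⁻¹ n̂) = +0.225837-0.086163i

Re=0.2258 Im=-0.0862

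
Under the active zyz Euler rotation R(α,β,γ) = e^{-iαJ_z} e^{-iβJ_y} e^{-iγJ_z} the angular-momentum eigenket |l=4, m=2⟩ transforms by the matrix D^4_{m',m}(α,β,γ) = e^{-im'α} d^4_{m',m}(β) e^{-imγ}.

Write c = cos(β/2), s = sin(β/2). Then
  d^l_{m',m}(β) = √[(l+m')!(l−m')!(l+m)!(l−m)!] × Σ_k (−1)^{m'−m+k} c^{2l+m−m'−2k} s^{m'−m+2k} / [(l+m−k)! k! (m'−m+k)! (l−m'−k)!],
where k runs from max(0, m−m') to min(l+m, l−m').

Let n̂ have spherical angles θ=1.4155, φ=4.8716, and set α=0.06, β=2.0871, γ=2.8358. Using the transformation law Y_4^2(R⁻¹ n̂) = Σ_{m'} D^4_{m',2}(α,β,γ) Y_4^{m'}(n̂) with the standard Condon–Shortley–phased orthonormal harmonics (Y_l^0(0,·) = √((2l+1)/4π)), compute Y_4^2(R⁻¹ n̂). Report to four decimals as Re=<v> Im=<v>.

Need the full column D^4_{m',2} for m'=−4..4 at α=0.06, β=2.0871, γ=2.8358.
cos(β/2)=0.503156, sin(β/2)=0.864196
d^4_{-4,2}: single k=6 term ⇒ +0.558029;  D = +0.367625+0.419819i
d^4_{-3,2}: k∈[5..6] ⇒ +0.689212 -0.677722 = +0.011490;  D = +0.008074+0.008175i
d^4_{-2,2}: k∈[4..6] ⇒ +0.536227 -1.265490 +0.311098 = -0.418165;  D = -0.311163-0.279355i
d^4_{-1,2}: k∈[3..5] ⇒ +0.294349 -1.302489 +0.768465 = -0.239675;  D = -0.187626-0.149132i
d^4_{0,2}: k∈[2..4] ⇒ +0.114963 -0.904373 +1.000458 = +0.211048;  D = +0.172793+0.121177i
d^4_{1,2}: k∈[1..3] ⇒ +0.029934 -0.441524 +0.868326 = +0.456736;  D = +0.389000+0.239347i
d^4_{2,2}: k∈[0..2] ⇒ +0.004108 -0.145418 +0.536227 = +0.394917;  D = +0.348153+0.186410i
d^4_{3,2}: k∈[0..1] ⇒ -0.026399 +0.233632 = +0.207233;  D = +0.188231+0.086688i
d^4_{4,2}: single k=0 term ⇒ +0.064123;  D = +0.059747+0.023283i
Y_4^{m'}(θ=1.4155,φ=4.8716) and Σ D·Y over m':
  (+0.3676+0.4198i)·(+0.3390-0.2507i)  (+0.0081+0.0082i)·(-0.0858-0.1658i)  (-0.3112-0.2794i)·(+0.2582-0.0851i)  (-0.1876-0.1491i)·(-0.0325-0.2022i)  (+0.1728+0.1212i)·(+0.2436+0.0000i)  (+0.3890+0.2393i)·(+0.0325-0.2022i)  (+0.3482+0.1864i)·(+0.2582+0.0851i)  (+0.1882+0.0867i)·(+0.0858-0.1658i)  (+0.0597+0.0233i)·(+0.3390+0.2507i)
Y_4^2(R⁻¹ n̂) = +0.324427+0.080722i

Re=0.3244 Im=0.0807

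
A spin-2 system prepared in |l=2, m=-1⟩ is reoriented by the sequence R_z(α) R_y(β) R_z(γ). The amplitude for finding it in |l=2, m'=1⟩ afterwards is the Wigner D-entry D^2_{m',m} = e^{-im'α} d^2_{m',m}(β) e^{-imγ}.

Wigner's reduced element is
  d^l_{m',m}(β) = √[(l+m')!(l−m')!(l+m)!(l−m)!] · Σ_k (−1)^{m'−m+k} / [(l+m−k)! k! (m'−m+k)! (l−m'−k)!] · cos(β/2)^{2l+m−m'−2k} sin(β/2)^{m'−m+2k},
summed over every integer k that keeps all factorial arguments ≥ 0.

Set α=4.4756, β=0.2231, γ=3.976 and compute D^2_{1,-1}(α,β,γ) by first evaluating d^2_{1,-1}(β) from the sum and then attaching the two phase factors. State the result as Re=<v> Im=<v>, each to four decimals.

Re=0.0321 Im=-0.0175

Split into d^2_{1,-1}(β=0.2231) × two z-phases.
c=cos(0.2231/2)=0.993785, s=sin(0.2231/2)=0.111319; N=√[6·1·1·6]=6.000000
k∈{0,1} keeps every argument non-negative
  k=0: (−1)^2·6.0000/(2)·0.9938^2·0.1113^2 = +0.036715
  k=1: (−1)^3·6.0000/(6)·0.9938^0·0.1113^4 = -0.000154
d^2_{1,-1}(0.2231) = +0.036715 -0.000154 = +0.036561
Phases: e^{-i·(1)·4.4756}=-0.234582+0.972096i, e^{-i·(-1)·3.976}=-0.671617-0.740899i ⇒ D=+0.032093-0.017516i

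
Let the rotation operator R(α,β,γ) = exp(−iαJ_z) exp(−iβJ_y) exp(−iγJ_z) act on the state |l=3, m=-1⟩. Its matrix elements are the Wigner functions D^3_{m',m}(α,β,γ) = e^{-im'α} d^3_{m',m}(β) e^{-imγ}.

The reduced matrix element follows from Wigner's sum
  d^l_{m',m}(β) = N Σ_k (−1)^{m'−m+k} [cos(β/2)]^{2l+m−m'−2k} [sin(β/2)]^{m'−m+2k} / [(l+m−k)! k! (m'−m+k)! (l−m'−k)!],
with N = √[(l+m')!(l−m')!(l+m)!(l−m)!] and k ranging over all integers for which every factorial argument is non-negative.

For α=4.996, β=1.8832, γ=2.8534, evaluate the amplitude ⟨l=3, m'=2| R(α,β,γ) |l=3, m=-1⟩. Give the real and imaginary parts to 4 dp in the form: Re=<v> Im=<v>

Re=-0.0251 Im=0.0289

D^3_{2,-1}(4.996,1.8832,2.8534) = e^{-i·2·4.996}·d^3_{2,-1}(1.8832)·e^{-i·-1·2.8534}. Compute d first:
With c≡cos(β/2)=0.588495 and s≡sin(β/2)=0.808501, N=[120·1·2·24]^{1/2}=75.894664
Admissible k: 0..1 (factorial args all ≥0)
  k=0: (−1)^3·75.8947/(12)·0.5885^3·0.8085^3 = -0.681240
  k=1: (−1)^4·75.8947/(24)·0.5885^1·0.8085^5 = +0.642902
d^3_{2,-1}(1.8832) = -0.681240 +0.642902 = -0.038337
Phases: e^{-i·(2)·4.996}=-0.843397+0.537291i, e^{-i·(-1)·2.8534}=-0.958759+0.284220i ⇒ D=-0.025146+0.028939i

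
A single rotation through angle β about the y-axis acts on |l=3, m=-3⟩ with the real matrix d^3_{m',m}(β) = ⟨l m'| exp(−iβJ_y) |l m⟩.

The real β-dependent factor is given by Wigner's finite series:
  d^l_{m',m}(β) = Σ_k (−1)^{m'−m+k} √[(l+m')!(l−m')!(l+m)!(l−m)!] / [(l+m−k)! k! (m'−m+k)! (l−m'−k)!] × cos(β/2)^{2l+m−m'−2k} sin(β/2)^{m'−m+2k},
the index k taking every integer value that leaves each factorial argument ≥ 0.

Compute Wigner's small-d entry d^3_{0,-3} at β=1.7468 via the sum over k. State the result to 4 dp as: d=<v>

d^3_{0,-3}(β=1.7468) via Wigner's sum:
With c≡cos(β/2)=0.642224 and s≡sin(β/2)=0.766517, N=[6·6·1·720]^{1/2}=160.996894
The bounds max(0,m−m')=0 and min(l+m,l−m')=0 give 1 term
  k=0: (−1)^3·160.9969/(36)·0.6422^3·0.7665^3 = -0.533507
d^3_{0,-3}(1.7468) = -0.533507

d=-0.5335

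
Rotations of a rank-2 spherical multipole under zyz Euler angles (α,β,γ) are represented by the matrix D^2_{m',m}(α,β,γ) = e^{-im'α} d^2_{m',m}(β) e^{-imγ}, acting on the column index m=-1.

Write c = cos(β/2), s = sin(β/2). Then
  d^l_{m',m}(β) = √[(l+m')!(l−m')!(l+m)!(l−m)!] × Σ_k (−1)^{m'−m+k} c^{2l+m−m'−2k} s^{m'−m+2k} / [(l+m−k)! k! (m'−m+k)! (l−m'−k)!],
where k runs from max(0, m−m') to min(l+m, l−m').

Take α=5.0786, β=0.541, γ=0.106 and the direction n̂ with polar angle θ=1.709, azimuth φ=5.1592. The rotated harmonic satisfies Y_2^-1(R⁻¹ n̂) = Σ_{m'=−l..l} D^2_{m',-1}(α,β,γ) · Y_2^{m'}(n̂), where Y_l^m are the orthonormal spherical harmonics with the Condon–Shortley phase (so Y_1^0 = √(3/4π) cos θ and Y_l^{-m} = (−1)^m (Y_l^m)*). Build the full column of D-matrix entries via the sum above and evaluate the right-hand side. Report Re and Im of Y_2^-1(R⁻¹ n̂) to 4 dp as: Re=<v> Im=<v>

Re=0.2776 Im=0.0054

Need the full column D^2_{m',-1} for m'=−2..2 at α=5.0786, β=0.541, γ=0.106.
cos(β/2)=0.963637, sin(β/2)=0.267213
d^2_{-2,-1}: single k=1 term ⇒ +0.478221;  D = -0.319757-0.355600i
d^2_{-1,-1}: k∈[0..1] ⇒ +0.862292 -0.198914 = +0.663379;  D = +0.301742-0.590782i
d^2_{0,-1}: k∈[0..1] ⇒ -0.585699 +0.045036 = -0.540663;  D = -0.537628-0.057203i
d^2_{1,-1}: k∈[0..1] ⇒ +0.198914 -0.005098 = +0.193815;  D = +0.049866+0.187291i
d^2_{2,-1}: single k=0 term ⇒ -0.036772;  D = +0.029790-0.021558i
Y_2^{m'}(θ=1.709,φ=5.1592) and Σ D·Y over m':
  (-0.3198-0.3556i)·(-0.2374+0.2953i)  (+0.3017-0.5908i)·(-0.0455-0.0951i)  (-0.5376-0.0572i)·(-0.2974+0.0000i)  (+0.0499+0.1873i)·(+0.0455-0.0951i)  (+0.0298-0.0216i)·(-0.2374-0.2953i)
Y_2^-1(R⁻¹ n̂) = +0.277581+0.005351i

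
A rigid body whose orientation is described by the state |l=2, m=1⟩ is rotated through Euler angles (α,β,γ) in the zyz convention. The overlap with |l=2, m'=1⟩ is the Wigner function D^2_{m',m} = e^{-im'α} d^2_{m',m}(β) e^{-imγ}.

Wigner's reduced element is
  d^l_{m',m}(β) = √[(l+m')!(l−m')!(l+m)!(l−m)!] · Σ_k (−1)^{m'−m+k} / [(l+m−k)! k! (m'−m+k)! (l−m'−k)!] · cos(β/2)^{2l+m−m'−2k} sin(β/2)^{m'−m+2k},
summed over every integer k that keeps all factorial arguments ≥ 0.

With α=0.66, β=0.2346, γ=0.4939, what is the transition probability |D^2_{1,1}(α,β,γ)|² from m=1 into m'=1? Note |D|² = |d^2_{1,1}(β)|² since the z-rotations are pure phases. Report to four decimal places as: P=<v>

D^2_{1,1}(0.66,0.2346,0.4939) = e^{-i·1·0.66}·d^2_{1,1}(0.2346)·e^{-i·1·0.4939}. Compute d first:
Half-angle: c=0.993128, s=0.117031. N=√(6·1·6·1)=6.000000
k∈{0,1} keeps every argument non-negative
  k=0: (−1)^0·6.0000/(6)·0.9931^4·0.1170^0 = +0.972795
  k=1: (−1)^1·6.0000/(2)·0.9931^2·0.1170^2 = -0.040526
d^2_{1,1}(0.2346) = +0.972795 -0.040526 = +0.932269
|D^2_{1,1}|² = |d^2_{1,1}(β)|² = (+0.932269)² = 0.869125 (the z-rotation phases have unit modulus)

P=0.8691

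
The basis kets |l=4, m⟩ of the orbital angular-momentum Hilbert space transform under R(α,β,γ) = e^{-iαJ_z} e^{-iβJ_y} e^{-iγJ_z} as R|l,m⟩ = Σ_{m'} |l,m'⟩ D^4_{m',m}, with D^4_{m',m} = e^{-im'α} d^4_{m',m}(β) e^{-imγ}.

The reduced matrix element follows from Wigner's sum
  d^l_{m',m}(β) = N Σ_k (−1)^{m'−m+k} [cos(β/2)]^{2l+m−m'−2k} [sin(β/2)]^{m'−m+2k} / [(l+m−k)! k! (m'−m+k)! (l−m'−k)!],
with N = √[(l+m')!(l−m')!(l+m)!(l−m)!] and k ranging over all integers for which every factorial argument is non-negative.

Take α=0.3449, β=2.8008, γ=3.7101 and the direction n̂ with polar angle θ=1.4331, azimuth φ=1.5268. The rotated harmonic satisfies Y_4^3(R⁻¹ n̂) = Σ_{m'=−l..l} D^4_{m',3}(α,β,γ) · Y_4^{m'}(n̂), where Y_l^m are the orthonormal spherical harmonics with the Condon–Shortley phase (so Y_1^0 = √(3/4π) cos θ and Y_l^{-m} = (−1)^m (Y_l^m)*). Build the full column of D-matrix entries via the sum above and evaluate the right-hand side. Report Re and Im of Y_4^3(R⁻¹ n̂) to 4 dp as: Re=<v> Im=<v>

Need the full column D^4_{m',3} for m'=−4..4 at α=0.3449, β=2.8008, γ=3.7101.
cos(β/2)=0.169573, sin(β/2)=0.985518
d^4_{-4,3}: single k=7 term ⇒ +0.433064;  D = -0.410266+0.138660i
d^4_{-3,3}: k∈[6..7] ⇒ +0.184416 -0.889847 = -0.705431;  D = +0.552572-0.438517i
d^4_{-2,3}: k∈[5..6] ⇒ +0.050884 -0.572890 = -0.522007;  D = +0.275101-0.443633i
d^4_{-1,3}: k∈[4..5] ⇒ +0.010318 -0.209108 = -0.198789;  D = +0.041474-0.194415i
d^4_{0,3}: k∈[3..4] ⇒ +0.001588 -0.053636 = -0.052048;  D = -0.006991-0.051576i
d^4_{1,3}: k∈[2..3] ⇒ +0.000183 -0.010318 = -0.010135;  D = -0.004677-0.008991i
d^4_{2,3}: k∈[1..2] ⇒ +0.000015 -0.001506 = -0.001492;  D = -0.001095-0.001013i
d^4_{3,3}: k∈[0..1] ⇒ +0.000001 -0.000162 = -0.000161;  D = -0.000148-0.000063i
d^4_{4,3}: single k=0 term ⇒ -0.000011;  D = -0.000011-0.000001i
Y_4^{m'}(θ=1.4331,φ=1.5268) and Σ D·Y over m':
  (-0.4103+0.1387i)·(+0.4194+0.0746i)  (+0.5526-0.4385i)·(-0.0220+0.1655i)  (+0.2751-0.4436i)·(+0.2838+0.0250i)  (+0.0415-0.1944i)·(-0.0081+0.1843i)  (-0.0070-0.0516i)·(+0.2589+0.0000i)  (-0.0047-0.0090i)·(+0.0081+0.1843i)  (-0.0011-0.0010i)·(+0.2838-0.0250i)  (-0.0001-0.0001i)·(+0.0220+0.1655i)  (-0.0000-0.0000i)·(+0.4194-0.0746i)
Y_4^3(R⁻¹ n̂) = +0.002181+0.004278i

Re=0.0022 Im=0.0043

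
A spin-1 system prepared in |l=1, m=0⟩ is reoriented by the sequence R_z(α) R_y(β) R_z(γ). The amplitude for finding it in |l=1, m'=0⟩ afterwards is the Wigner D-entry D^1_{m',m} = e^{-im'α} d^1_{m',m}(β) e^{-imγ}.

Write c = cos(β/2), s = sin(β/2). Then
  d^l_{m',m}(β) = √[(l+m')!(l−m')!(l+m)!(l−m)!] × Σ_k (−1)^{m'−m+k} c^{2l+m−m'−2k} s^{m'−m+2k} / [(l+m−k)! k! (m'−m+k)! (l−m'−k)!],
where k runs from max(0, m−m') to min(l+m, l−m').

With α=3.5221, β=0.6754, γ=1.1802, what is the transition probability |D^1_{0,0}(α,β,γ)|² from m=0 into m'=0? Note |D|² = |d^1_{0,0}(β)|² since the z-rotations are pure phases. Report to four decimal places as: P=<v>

P=0.6091

First d^1_{0,0}(β=0.6754), then the phase factors e^{-i(0)α} and e^{-i(0)γ}:
c=cos(0.6754/2)=0.943519, s=sin(0.6754/2)=0.331318; N=√[1·1·1·1]=1.000000
Admissible k: 0..1 (factorial args all ≥0)
  k=0: (−1)^0·1.0000/(1)·0.9435^2·0.3313^0 = +0.890228
  k=1: (−1)^1·1.0000/(1)·0.9435^0·0.3313^2 = -0.109772
d^1_{0,0}(0.6754) = +0.890228 -0.109772 = +0.780457
|D^1_{0,0}|² = |d^1_{0,0}(β)|² = (+0.780457)² = 0.609113 (the z-rotation phases have unit modulus)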